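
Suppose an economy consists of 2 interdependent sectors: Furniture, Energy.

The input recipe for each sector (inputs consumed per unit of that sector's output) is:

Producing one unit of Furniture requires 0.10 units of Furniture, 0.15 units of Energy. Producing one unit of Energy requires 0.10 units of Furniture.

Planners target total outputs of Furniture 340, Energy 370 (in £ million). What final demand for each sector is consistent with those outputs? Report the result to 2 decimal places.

I − A =
  [   0.90    -0.10]
  [  -0.15     1.00]
d = (I − A) x:
  d_1 = (+0.90)·340 + (-0.10)·370 = 269.00
  d_2 = (-0.15)·340 + (+1.00)·370 = 319.00

d_1 = 269.00, d_2 = 319.00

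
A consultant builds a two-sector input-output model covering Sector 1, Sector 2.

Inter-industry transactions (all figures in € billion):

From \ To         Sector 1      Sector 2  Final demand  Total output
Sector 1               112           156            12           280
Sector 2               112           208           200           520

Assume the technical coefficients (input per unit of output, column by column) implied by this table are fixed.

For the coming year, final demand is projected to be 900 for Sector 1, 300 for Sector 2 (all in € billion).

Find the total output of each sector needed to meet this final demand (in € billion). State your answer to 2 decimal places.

x_1 = 2625.00, x_2 = 2250.00

Technical coefficients a_ij = z_ij / X_j:
  a_11 = 112/280 = 0.40, a_21 = 112/280 = 0.40
  a_12 = 156/520 = 0.30, a_22 = 208/520 = 0.40
I − A =
  [   0.60    -0.30]
  [  -0.40     0.60]
det(I−A) = (0.60)(0.60) − (-0.30)(-0.40) = 0.2400
adj(I−A) = [[0.60, 0.30], [0.40, 0.60]]
(I − A)⁻¹ = adj(I−A) / det(I−A) ≈
  [   2.5000     1.2500]
  [   1.6667     2.5000]
x = (I − A)⁻¹ d = adj(I−A)·d / det(I−A), with det(I−A) = 0.2400:
  x_1 = (0.60·900 + 0.30·300) / 0.2400 = 630.00 / 0.2400 = 2625.00
  x_2 = (0.40·900 + 0.60·300) / 0.2400 = 540.00 / 0.2400 = 2250.00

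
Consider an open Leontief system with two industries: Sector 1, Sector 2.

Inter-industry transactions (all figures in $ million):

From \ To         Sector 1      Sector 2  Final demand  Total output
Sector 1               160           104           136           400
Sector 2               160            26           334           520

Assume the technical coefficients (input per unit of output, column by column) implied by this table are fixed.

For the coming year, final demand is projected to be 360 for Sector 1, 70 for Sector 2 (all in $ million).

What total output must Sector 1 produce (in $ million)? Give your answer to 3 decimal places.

x_1 = 726.531

Technical coefficients a_ij = z_ij / X_j:
  a_11 = 160/400 = 0.40, a_21 = 160/400 = 0.40
  a_12 = 104/520 = 0.20, a_22 = 26/520 = 0.05
I − A =
  [   0.60    -0.20]
  [  -0.40     0.95]
det(I−A) = (0.60)(0.95) − (-0.20)(-0.40) = 0.4900
adj(I−A) = [[0.95, 0.20], [0.40, 0.60]]
(I − A)⁻¹ = adj(I−A) / det(I−A) ≈
  [   1.9388     0.4082]
  [   0.8163     1.2245]
x = (I − A)⁻¹ d = adj(I−A)·d / det(I−A), with det(I−A) = 0.4900:
  x_1 = (0.95·360 + 0.20·70) / 0.4900 = 356.00 / 0.4900 ≈ 726.531
  x_2 = (0.40·360 + 0.60·70) / 0.4900 = 186.00 / 0.4900 ≈ 379.592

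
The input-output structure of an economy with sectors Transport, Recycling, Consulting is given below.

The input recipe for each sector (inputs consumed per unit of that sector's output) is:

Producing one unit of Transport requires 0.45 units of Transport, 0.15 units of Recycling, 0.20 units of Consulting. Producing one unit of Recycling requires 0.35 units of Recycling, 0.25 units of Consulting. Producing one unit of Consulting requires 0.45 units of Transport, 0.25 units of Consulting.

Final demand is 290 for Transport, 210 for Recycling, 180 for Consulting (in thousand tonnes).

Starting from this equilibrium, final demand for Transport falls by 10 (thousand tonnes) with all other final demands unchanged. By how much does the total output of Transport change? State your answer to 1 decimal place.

I − A =
  [   0.55     0.00    -0.45]
  [  -0.15     0.65     0.00]
  [  -0.20    -0.25     0.75]
Cofactors of I−A, C_ij = (−1)^(i+j)·(minor ij) (rows/columns in the sector order above):
  C_11 = (0.65)(0.75) − (0.00)(-0.25) = 0.4875
  C_12 = −[(-0.15)(0.75) − (0.00)(-0.20)] = 0.1125
  C_13 = (-0.15)(-0.25) − (0.65)(-0.20) = 0.1675
  C_21 = −[(0.00)(0.75) − (-0.45)(-0.25)] = 0.1125
  C_22 = (0.55)(0.75) − (-0.45)(-0.20) = 0.3225
  C_23 = −[(0.55)(-0.25) − (0.00)(-0.20)] = 0.1375
  C_31 = (0.00)(0.00) − (-0.45)(0.65) = 0.2925
  C_32 = −[(0.55)(0.00) − (-0.45)(-0.15)] = 0.0675
  C_33 = (0.55)(0.65) − (0.00)(-0.15) = 0.3575
det(I−A) = Σ_j (I−A)_1j·C_1j = (0.55)(0.4875) + (0.00)(0.1125) + (-0.45)(0.1675) = 0.19275
adj(I−A) = Cᵀ =
  [ 0.4875   0.1125   0.2925]
  [ 0.1125   0.3225   0.0675]
  [ 0.1675   0.1375   0.3575]
(I − A)⁻¹ = adj(I−A) / det(I−A) ≈
  [   2.5292     0.5837     1.5175]
  [   0.5837     1.6732     0.3502]
  [   0.8690     0.7134     1.8547]
Δx = (I − A)⁻¹ Δd with Δd having -10 in the Transport component and 0 elsewhere.
So Δx_1 = L_11 · (-10), where L_11 = adj(I−A)_11 / det(I−A) = 0.4875 / 0.19275.
Δx_1 = 0.4875 × (-10) / 0.19275 = -4.875 / 0.19275 ≈ -25.3.

Δx_1 = -25.3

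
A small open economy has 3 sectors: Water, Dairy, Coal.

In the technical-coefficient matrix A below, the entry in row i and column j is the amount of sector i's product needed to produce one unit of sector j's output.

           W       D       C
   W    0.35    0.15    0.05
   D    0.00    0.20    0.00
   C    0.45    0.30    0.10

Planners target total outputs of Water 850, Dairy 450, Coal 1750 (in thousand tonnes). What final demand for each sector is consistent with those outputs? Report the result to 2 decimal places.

d_W = 397.50, d_D = 360.00, d_C = 1057.50

I − A =
  [   0.65    -0.15    -0.05]
  [   0.00     0.80     0.00]
  [  -0.45    -0.30     0.90]
d = (I − A) x:
  d_W = (+0.65)·850 + (-0.15)·450 + (-0.05)·1750 = 397.50
  d_D = (+0.00)·850 + (+0.80)·450 + (+0.00)·1750 = 360.00
  d_C = (-0.45)·850 + (-0.30)·450 + (+0.90)·1750 = 1057.50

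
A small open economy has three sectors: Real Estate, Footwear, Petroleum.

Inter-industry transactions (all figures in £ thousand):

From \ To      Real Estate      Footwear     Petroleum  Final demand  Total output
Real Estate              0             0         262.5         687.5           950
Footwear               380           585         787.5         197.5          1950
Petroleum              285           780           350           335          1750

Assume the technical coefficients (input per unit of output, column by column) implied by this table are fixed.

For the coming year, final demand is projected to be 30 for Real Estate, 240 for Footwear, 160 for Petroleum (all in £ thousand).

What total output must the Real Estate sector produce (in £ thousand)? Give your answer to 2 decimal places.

x_1 = 131.28

Technical coefficients a_ij = z_ij / X_j:
  a_11 = 0/950 = 0.00, a_21 = 380/950 = 0.40, a_31 = 285/950 = 0.30
  a_12 = 0/1950 = 0.00, a_22 = 585/1950 = 0.30, a_32 = 780/1950 = 0.40
  a_13 = 262.5/1750 = 0.15, a_23 = 787.5/1750 = 0.45, a_33 = 350/1750 = 0.20
I − A =
  [   1.00     0.00    -0.15]
  [  -0.40     0.70    -0.45]
  [  -0.30    -0.40     0.80]
Cofactors of I−A, C_ij = (−1)^(i+j)·(minor ij) (rows/columns in the sector order above):
  C_11 = (0.70)(0.80) − (-0.45)(-0.40) = 0.3800
  C_12 = −[(-0.40)(0.80) − (-0.45)(-0.30)] = 0.4550
  C_13 = (-0.40)(-0.40) − (0.70)(-0.30) = 0.3700
  C_21 = −[(0.00)(0.80) − (-0.15)(-0.40)] = 0.0600
  C_22 = (1.00)(0.80) − (-0.15)(-0.30) = 0.7550
  C_23 = −[(1.00)(-0.40) − (0.00)(-0.30)] = 0.4000
  C_31 = (0.00)(-0.45) − (-0.15)(0.70) = 0.1050
  C_32 = −[(1.00)(-0.45) − (-0.15)(-0.40)] = 0.5100
  C_33 = (1.00)(0.70) − (0.00)(-0.40) = 0.7000
det(I−A) = Σ_j (I−A)_1j·C_1j = (1.00)(0.3800) + (0.00)(0.4550) + (-0.15)(0.3700) = 0.3245
adj(I−A) = Cᵀ =
  [ 0.3800   0.0600   0.1050]
  [ 0.4550   0.7550   0.5100]
  [ 0.3700   0.4000   0.7000]
(I − A)⁻¹ = adj(I−A) / det(I−A) ≈
  [   1.1710     0.1849     0.3236]
  [   1.4022     2.3267     1.5716]
  [   1.1402     1.2327     2.1572]
x = (I − A)⁻¹ d = adj(I−A)·d / det(I−A), with det(I−A) = 0.3245:
  x_1 = (0.3800·30 + 0.0600·240 + 0.1050·160) / 0.3245 = 42.60 / 0.3245 ≈ 131.28
  x_2 = (0.4550·30 + 0.7550·240 + 0.5100·160) / 0.3245 = 276.45 / 0.3245 ≈ 851.93
  x_3 = (0.3700·30 + 0.4000·240 + 0.7000·160) / 0.3245 = 219.10 / 0.3245 ≈ 675.19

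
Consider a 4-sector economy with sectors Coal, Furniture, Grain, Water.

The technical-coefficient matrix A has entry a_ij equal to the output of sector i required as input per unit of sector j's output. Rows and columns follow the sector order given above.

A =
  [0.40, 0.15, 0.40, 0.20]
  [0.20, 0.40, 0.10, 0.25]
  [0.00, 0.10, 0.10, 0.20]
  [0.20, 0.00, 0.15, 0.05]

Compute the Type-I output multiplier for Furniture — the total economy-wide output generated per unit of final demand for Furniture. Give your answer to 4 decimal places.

m_F = 3.2913

I − A =
  [   0.60    -0.15    -0.40    -0.20]
  [  -0.20     0.60    -0.10    -0.25]
  [   0.00    -0.10     0.90    -0.20]
  [  -0.20     0.00    -0.15     0.95]
Compute the cofactors C_ij = (−1)^(i+j)·(3×3 minor ij) of I−A; the adjugate is their transpose:
adj(I−A) = Cᵀ =
  [ 0.481750   0.164750   0.265875   0.200750]
  [ 0.214000   0.443000   0.177500   0.199000]
  [ 0.048000   0.059000   0.282000   0.085000]
  [ 0.109000   0.044000   0.100500   0.283000]
det(I−A) = Σ_j (I−A)_1j·C_1j = (0.60)(0.481750) + (-0.15)(0.214000) + (-0.40)(0.048000) + (-0.20)(0.109000) = 0.21595
(I − A)⁻¹ = adj(I−A) / det(I−A) ≈
  [   2.23084     0.76291     1.23119     0.92961]
  [   0.99097     2.05140     0.82195     0.92151]
  [   0.22227     0.27321     1.30586     0.39361]
  [   0.50475     0.20375     0.46539     1.31049]
The output multiplier for sector j is the column-j sum of the Leontief inverse (I − A)⁻¹ = adj(I−A) / det(I−A).
Column F of adj(I−A): (0.164750, 0.443000, 0.059000, 0.044000); det(I−A) = 0.21595.
m_F = (0.164750 + 0.443000 + 0.059000 + 0.044000) / 0.21595 = 0.71075 / 0.21595 ≈ 3.2913.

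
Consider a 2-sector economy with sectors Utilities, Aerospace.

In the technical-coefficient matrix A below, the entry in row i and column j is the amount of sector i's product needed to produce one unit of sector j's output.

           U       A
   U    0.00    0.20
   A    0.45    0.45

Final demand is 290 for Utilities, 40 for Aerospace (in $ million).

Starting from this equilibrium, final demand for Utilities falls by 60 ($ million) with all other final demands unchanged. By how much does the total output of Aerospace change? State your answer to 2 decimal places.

Δx_A = -58.70

I − A =
  [   1.00    -0.20]
  [  -0.45     0.55]
det(I−A) = (1.00)(0.55) − (-0.20)(-0.45) = 0.4600
adj(I−A) = [[0.55, 0.20], [0.45, 1.00]]
(I − A)⁻¹ = adj(I−A) / det(I−A) ≈
  [   1.1957     0.4348]
  [   0.9783     2.1739]
Δx = (I − A)⁻¹ Δd with Δd having -60 in the Utilities component and 0 elsewhere.
So Δx_A = L_AU · (-60), where L_AU = adj(I−A)_AU / det(I−A) = 0.45 / 0.4600.
Δx_A = 0.45 × (-60) / 0.4600 = -27.00 / 0.4600 ≈ -58.70.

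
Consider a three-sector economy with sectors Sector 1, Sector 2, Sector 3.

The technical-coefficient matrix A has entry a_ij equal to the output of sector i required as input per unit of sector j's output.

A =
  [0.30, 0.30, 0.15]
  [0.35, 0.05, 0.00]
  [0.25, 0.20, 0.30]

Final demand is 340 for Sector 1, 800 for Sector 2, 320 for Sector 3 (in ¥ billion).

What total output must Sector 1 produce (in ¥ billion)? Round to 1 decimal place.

x_1 = 1340.7

I − A =
  [   0.70    -0.30    -0.15]
  [  -0.35     0.95     0.00]
  [  -0.25    -0.20     0.70]
Cofactors of I−A, C_ij = (−1)^(i+j)·(minor ij) (rows/columns in the sector order above):
  C_11 = (0.95)(0.70) − (0.00)(-0.20) = 0.6650
  C_12 = −[(-0.35)(0.70) − (0.00)(-0.25)] = 0.2450
  C_13 = (-0.35)(-0.20) − (0.95)(-0.25) = 0.3075
  C_21 = −[(-0.30)(0.70) − (-0.15)(-0.20)] = 0.2400
  C_22 = (0.70)(0.70) − (-0.15)(-0.25) = 0.4525
  C_23 = −[(0.70)(-0.20) − (-0.30)(-0.25)] = 0.2150
  C_31 = (-0.30)(0.00) − (-0.15)(0.95) = 0.1425
  C_32 = −[(0.70)(0.00) − (-0.15)(-0.35)] = 0.0525
  C_33 = (0.70)(0.95) − (-0.30)(-0.35) = 0.5600
det(I−A) = Σ_j (I−A)_1j·C_1j = (0.70)(0.6650) + (-0.30)(0.2450) + (-0.15)(0.3075) = 0.345875
adj(I−A) = Cᵀ =
  [ 0.6650   0.2400   0.1425]
  [ 0.2450   0.4525   0.0525]
  [ 0.3075   0.2150   0.5600]
(I − A)⁻¹ = adj(I−A) / det(I−A) ≈
  [   1.9227     0.6939     0.4120]
  [   0.7083     1.3083     0.1518]
  [   0.8890     0.6216     1.6191]
x = (I − A)⁻¹ d = adj(I−A)·d / det(I−A), with det(I−A) = 0.345875:
  x_1 = (0.6650·340 + 0.2400·800 + 0.1425·320) / 0.345875 = 463.70 / 0.345875 ≈ 1340.7
  x_2 = (0.2450·340 + 0.4525·800 + 0.0525·320) / 0.345875 = 462.10 / 0.345875 ≈ 1336.0
  x_3 = (0.3075·340 + 0.2150·800 + 0.5600·320) / 0.345875 = 455.75 / 0.345875 ≈ 1317.7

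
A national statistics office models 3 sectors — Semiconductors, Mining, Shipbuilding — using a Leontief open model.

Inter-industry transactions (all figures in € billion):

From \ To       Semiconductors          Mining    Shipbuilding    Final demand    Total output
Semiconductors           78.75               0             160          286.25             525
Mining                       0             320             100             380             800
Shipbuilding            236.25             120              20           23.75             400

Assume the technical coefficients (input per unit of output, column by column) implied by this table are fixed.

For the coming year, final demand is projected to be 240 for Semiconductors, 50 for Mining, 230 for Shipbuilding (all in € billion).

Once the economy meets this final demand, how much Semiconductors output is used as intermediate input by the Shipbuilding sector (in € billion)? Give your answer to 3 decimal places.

z_13 = 218.760

Technical coefficients a_ij = z_ij / X_j:
  a_11 = 78.75/525 = 0.15, a_21 = 0/525 = 0.00, a_31 = 236.25/525 = 0.45
  a_12 = 0/800 = 0.00, a_22 = 320/800 = 0.40, a_32 = 120/800 = 0.15
  a_13 = 160/400 = 0.40, a_23 = 100/400 = 0.25, a_33 = 20/400 = 0.05
I − A =
  [   0.85     0.00    -0.40]
  [   0.00     0.60    -0.25]
  [  -0.45    -0.15     0.95]
Cofactors of I−A, C_ij = (−1)^(i+j)·(minor ij) (rows/columns in the sector order above):
  C_11 = (0.60)(0.95) − (-0.25)(-0.15) = 0.5325
  C_12 = −[(0.00)(0.95) − (-0.25)(-0.45)] = 0.1125
  C_13 = (0.00)(-0.15) − (0.60)(-0.45) = 0.2700
  C_21 = −[(0.00)(0.95) − (-0.40)(-0.15)] = 0.0600
  C_22 = (0.85)(0.95) − (-0.40)(-0.45) = 0.6275
  C_23 = −[(0.85)(-0.15) − (0.00)(-0.45)] = 0.1275
  C_31 = (0.00)(-0.25) − (-0.40)(0.60) = 0.2400
  C_32 = −[(0.85)(-0.25) − (-0.40)(0.00)] = 0.2125
  C_33 = (0.85)(0.60) − (0.00)(0.00) = 0.5100
det(I−A) = Σ_j (I−A)_1j·C_1j = (0.85)(0.5325) + (0.00)(0.1125) + (-0.40)(0.2700) = 0.344625
adj(I−A) = Cᵀ =
  [ 0.5325   0.0600   0.2400]
  [ 0.1125   0.6275   0.2125]
  [ 0.2700   0.1275   0.5100]
(I − A)⁻¹ = adj(I−A) / det(I−A) ≈
  [   1.5452     0.1741     0.6964]
  [   0.3264     1.8208     0.6166]
  [   0.7835     0.3700     1.4799]
First solve x = (I − A)⁻¹ d = adj(I−A)·d / det(I−A); in particular x_3 = (0.2700·240 + 0.1275·50 + 0.5100·230) / 0.344625 = 188.475 / 0.344625 ≈ 546.89880.
Intermediate flow from 1 to 3: z_13 = a_13 · x_3 = 0.40 × 188.475 / 0.344625 = 75.39 / 0.344625 ≈ 218.760.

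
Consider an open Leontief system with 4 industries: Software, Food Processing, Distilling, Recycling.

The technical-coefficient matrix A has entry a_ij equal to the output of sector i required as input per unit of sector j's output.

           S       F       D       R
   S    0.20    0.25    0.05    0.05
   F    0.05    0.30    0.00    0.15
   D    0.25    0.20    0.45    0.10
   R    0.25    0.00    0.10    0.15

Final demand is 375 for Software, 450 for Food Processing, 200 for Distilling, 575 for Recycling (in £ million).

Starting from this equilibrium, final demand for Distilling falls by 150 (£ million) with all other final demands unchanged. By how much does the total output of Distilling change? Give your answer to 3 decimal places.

Δx_D = -295.361

I − A =
  [   0.80    -0.25    -0.05    -0.05]
  [  -0.05     0.70     0.00    -0.15]
  [  -0.25    -0.20     0.55    -0.10]
  [  -0.25     0.00    -0.10     0.85]
Compute the cofactors C_ij = (−1)^(i+j)·(3×3 minor ij) of I−A; the adjugate is their transpose:
adj(I−A) = Cᵀ =
  [ 0.317250   0.123875   0.037000   0.044875]
  [ 0.047250   0.346000   0.016250   0.065750]
  [ 0.182250   0.192875   0.447250   0.097375]
  [ 0.114750   0.059125   0.063500   0.291875]
det(I−A) = Σ_j (I−A)_1j·C_1j = (0.80)(0.317250) + (-0.25)(0.047250) + (-0.05)(0.182250) + (-0.05)(0.114750) = 0.2271375
(I − A)⁻¹ = adj(I−A) / det(I−A) ≈
  [   1.3967     0.5454     0.1629     0.1976]
  [   0.2080     1.5233     0.0715     0.2895]
  [   0.8024     0.8492     1.9691     0.4287]
  [   0.5052     0.2603     0.2796     1.2850]
Δx = (I − A)⁻¹ Δd with Δd having -150 in the Distilling component and 0 elsewhere.
So Δx_D = L_DD · (-150), where L_DD = adj(I−A)_DD / det(I−A) = 0.447250 / 0.2271375.
Δx_D = 0.447250 × (-150) / 0.2271375 = -67.0875 / 0.2271375 ≈ -295.361.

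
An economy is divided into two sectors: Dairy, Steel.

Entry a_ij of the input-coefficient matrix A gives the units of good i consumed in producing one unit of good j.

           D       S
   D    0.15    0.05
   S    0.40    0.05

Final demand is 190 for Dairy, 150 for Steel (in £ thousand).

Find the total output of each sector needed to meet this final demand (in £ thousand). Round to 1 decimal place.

I − A =
  [   0.85    -0.05]
  [  -0.40     0.95]
det(I−A) = (0.85)(0.95) − (-0.05)(-0.40) = 0.7875
adj(I−A) = [[0.95, 0.05], [0.40, 0.85]]
(I − A)⁻¹ = adj(I−A) / det(I−A) ≈
  [   1.2063     0.0635]
  [   0.5079     1.0794]
x = (I − A)⁻¹ d = adj(I−A)·d / det(I−A), with det(I−A) = 0.7875:
  x_D = (0.95·190 + 0.05·150) / 0.7875 = 188.00 / 0.7875 ≈ 238.7
  x_S = (0.40·190 + 0.85·150) / 0.7875 = 203.50 / 0.7875 ≈ 258.4

x_D = 238.7, x_S = 258.4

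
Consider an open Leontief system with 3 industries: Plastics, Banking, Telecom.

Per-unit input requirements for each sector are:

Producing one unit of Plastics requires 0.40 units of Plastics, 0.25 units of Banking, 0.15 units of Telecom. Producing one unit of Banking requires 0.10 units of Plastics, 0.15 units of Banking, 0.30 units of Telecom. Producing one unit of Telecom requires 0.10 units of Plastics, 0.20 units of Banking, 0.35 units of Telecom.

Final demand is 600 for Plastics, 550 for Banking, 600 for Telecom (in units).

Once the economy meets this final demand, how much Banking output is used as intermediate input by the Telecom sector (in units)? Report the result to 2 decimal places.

z_BT = 406.05

I − A =
  [   0.60    -0.10    -0.10]
  [  -0.25     0.85    -0.20]
  [  -0.15    -0.30     0.65]
Cofactors of I−A, C_ij = (−1)^(i+j)·(minor ij) (rows/columns in the sector order above):
  C_11 = (0.85)(0.65) − (-0.20)(-0.30) = 0.4925
  C_12 = −[(-0.25)(0.65) − (-0.20)(-0.15)] = 0.1925
  C_13 = (-0.25)(-0.30) − (0.85)(-0.15) = 0.2025
  C_21 = −[(-0.10)(0.65) − (-0.10)(-0.30)] = 0.0950
  C_22 = (0.60)(0.65) − (-0.10)(-0.15) = 0.3750
  C_23 = −[(0.60)(-0.30) − (-0.10)(-0.15)] = 0.1950
  C_31 = (-0.10)(-0.20) − (-0.10)(0.85) = 0.1050
  C_32 = −[(0.60)(-0.20) − (-0.10)(-0.25)] = 0.1450
  C_33 = (0.60)(0.85) − (-0.10)(-0.25) = 0.4850
det(I−A) = Σ_j (I−A)_1j·C_1j = (0.60)(0.4925) + (-0.10)(0.1925) + (-0.10)(0.2025) = 0.2560
adj(I−A) = Cᵀ =
  [ 0.4925   0.0950   0.1050]
  [ 0.1925   0.3750   0.1450]
  [ 0.2025   0.1950   0.4850]
(I − A)⁻¹ = adj(I−A) / det(I−A) ≈
  [   1.9238     0.3711     0.4102]
  [   0.7520     1.4648     0.5664]
  [   0.7910     0.7617     1.8945]
First solve x = (I − A)⁻¹ d = adj(I−A)·d / det(I−A); in particular x_T = (0.2025·600 + 0.1950·550 + 0.4850·600) / 0.2560 = 519.75 / 0.2560 ≈ 2030.2734.
Intermediate flow from B to T: z_BT = a_BT · x_T = 0.20 × 519.75 / 0.2560 = 103.95 / 0.2560 ≈ 406.05.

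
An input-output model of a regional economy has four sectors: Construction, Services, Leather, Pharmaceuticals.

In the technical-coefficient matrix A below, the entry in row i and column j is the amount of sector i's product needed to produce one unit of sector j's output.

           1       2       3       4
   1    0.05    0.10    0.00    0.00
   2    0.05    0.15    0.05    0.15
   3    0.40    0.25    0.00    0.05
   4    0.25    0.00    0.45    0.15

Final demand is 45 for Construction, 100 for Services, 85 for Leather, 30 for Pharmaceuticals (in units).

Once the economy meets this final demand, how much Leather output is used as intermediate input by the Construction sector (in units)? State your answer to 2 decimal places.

z_31 = 25.46

I − A =
  [   0.95    -0.10     0.00     0.00]
  [  -0.05     0.85    -0.05    -0.15]
  [  -0.40    -0.25     1.00    -0.05]
  [  -0.25     0.00    -0.45     0.85]
Compute the cofactors C_ij = (−1)^(i+j)·(3×3 minor ij) of I−A; the adjugate is their transpose:
adj(I−A) = Cᵀ =
  [ 0.675875   0.082750   0.011000   0.015250]
  [ 0.123500   0.786125   0.104500   0.144875]
  [ 0.319625   0.237125   0.678375   0.081750]
  [ 0.368000   0.149875   0.362375   0.788625]
det(I−A) = Σ_j (I−A)_1j·C_1j = (0.95)(0.675875) + (-0.10)(0.123500) + (0.00)(0.319625) + (0.00)(0.368000) = 0.62973125
(I − A)⁻¹ = adj(I−A) / det(I−A) ≈
  [   1.0733     0.1314     0.0175     0.0242]
  [   0.1961     1.2483     0.1659     0.2301]
  [   0.5076     0.3765     1.0772     0.1298]
  [   0.5844     0.2380     0.5754     1.2523]
First solve x = (I − A)⁻¹ d = adj(I−A)·d / det(I−A); in particular x_1 = (0.675875·45 + 0.082750·100 + 0.011000·85 + 0.015250·30) / 0.62973125 = 40.081875 / 0.62973125 ≈ 63.6492.
Intermediate flow from 3 to 1: z_31 = a_31 · x_1 = 0.40 × 40.081875 / 0.62973125 = 16.03275 / 0.62973125 ≈ 25.46.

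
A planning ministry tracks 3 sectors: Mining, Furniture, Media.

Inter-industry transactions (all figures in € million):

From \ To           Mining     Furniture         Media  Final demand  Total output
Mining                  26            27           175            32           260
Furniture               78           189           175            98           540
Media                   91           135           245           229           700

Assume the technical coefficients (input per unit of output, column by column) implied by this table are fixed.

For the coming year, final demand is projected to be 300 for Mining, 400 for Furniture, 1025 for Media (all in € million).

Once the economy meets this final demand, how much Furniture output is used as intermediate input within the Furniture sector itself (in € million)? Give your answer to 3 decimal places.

Technical coefficients a_ij = z_ij / X_j:
  a_11 = 26/260 = 0.10, a_21 = 78/260 = 0.30, a_31 = 91/260 = 0.35
  a_12 = 27/540 = 0.05, a_22 = 189/540 = 0.35, a_32 = 135/540 = 0.25
  a_13 = 175/700 = 0.25, a_23 = 175/700 = 0.25, a_33 = 245/700 = 0.35
I − A =
  [   0.90    -0.05    -0.25]
  [  -0.30     0.65    -0.25]
  [  -0.35    -0.25     0.65]
Cofactors of I−A, C_ij = (−1)^(i+j)·(minor ij) (rows/columns in the sector order above):
  C_11 = (0.65)(0.65) − (-0.25)(-0.25) = 0.3600
  C_12 = −[(-0.30)(0.65) − (-0.25)(-0.35)] = 0.2825
  C_13 = (-0.30)(-0.25) − (0.65)(-0.35) = 0.3025
  C_21 = −[(-0.05)(0.65) − (-0.25)(-0.25)] = 0.0950
  C_22 = (0.90)(0.65) − (-0.25)(-0.35) = 0.4975
  C_23 = −[(0.90)(-0.25) − (-0.05)(-0.35)] = 0.2425
  C_31 = (-0.05)(-0.25) − (-0.25)(0.65) = 0.1750
  C_32 = −[(0.90)(-0.25) − (-0.25)(-0.30)] = 0.3000
  C_33 = (0.90)(0.65) − (-0.05)(-0.30) = 0.5700
det(I−A) = Σ_j (I−A)_1j·C_1j = (0.90)(0.3600) + (-0.05)(0.2825) + (-0.25)(0.3025) = 0.23425
adj(I−A) = Cᵀ =
  [ 0.3600   0.0950   0.1750]
  [ 0.2825   0.4975   0.3000]
  [ 0.3025   0.2425   0.5700]
(I − A)⁻¹ = adj(I−A) / det(I−A) ≈
  [   1.5368     0.4055     0.7471]
  [   1.2060     2.1238     1.2807]
  [   1.2914     1.0352     2.4333]
First solve x = (I − A)⁻¹ d = adj(I−A)·d / det(I−A); in particular x_2 = (0.2825·300 + 0.4975·400 + 0.3000·1025) / 0.23425 = 591.25 / 0.23425 ≈ 2524.01281.
Intermediate flow from 2 to 2: z_22 = a_22 · x_2 = 0.35 × 591.25 / 0.23425 = 206.9375 / 0.23425 ≈ 883.404.

z_22 = 883.404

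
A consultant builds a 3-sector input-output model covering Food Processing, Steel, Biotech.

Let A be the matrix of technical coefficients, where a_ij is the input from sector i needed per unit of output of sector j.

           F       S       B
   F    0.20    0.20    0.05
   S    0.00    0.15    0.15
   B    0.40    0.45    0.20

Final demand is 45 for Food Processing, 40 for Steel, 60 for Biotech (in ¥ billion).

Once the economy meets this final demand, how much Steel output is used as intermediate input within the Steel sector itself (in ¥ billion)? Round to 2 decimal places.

z_SS = 11.29

I − A =
  [   0.80    -0.20    -0.05]
  [   0.00     0.85    -0.15]
  [  -0.40    -0.45     0.80]
Cofactors of I−A, C_ij = (−1)^(i+j)·(minor ij) (rows/columns in the sector order above):
  C_11 = (0.85)(0.80) − (-0.15)(-0.45) = 0.6125
  C_12 = −[(0.00)(0.80) − (-0.15)(-0.40)] = 0.0600
  C_13 = (0.00)(-0.45) − (0.85)(-0.40) = 0.3400
  C_21 = −[(-0.20)(0.80) − (-0.05)(-0.45)] = 0.1825
  C_22 = (0.80)(0.80) − (-0.05)(-0.40) = 0.6200
  C_23 = −[(0.80)(-0.45) − (-0.20)(-0.40)] = 0.4400
  C_31 = (-0.20)(-0.15) − (-0.05)(0.85) = 0.0725
  C_32 = −[(0.80)(-0.15) − (-0.05)(0.00)] = 0.1200
  C_33 = (0.80)(0.85) − (-0.20)(0.00) = 0.6800
det(I−A) = Σ_j (I−A)_1j·C_1j = (0.80)(0.6125) + (-0.20)(0.0600) + (-0.05)(0.3400) = 0.4610
adj(I−A) = Cᵀ =
  [ 0.6125   0.1825   0.0725]
  [ 0.0600   0.6200   0.1200]
  [ 0.3400   0.4400   0.6800]
(I − A)⁻¹ = adj(I−A) / det(I−A) ≈
  [   1.3286     0.3959     0.1573]
  [   0.1302     1.3449     0.2603]
  [   0.7375     0.9544     1.4751]
First solve x = (I − A)⁻¹ d = adj(I−A)·d / det(I−A); in particular x_S = (0.0600·45 + 0.6200·40 + 0.1200·60) / 0.4610 = 34.70 / 0.4610 ≈ 75.2711.
Intermediate flow from S to S: z_SS = a_SS · x_S = 0.15 × 34.70 / 0.4610 = 5.205 / 0.4610 ≈ 11.29.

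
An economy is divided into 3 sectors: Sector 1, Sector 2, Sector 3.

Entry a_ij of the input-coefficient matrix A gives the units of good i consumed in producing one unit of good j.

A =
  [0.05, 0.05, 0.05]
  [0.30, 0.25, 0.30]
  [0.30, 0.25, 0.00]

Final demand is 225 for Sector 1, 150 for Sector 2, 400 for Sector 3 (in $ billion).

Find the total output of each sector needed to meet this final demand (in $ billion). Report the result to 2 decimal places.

I − A =
  [   0.95    -0.05    -0.05]
  [  -0.30     0.75    -0.30]
  [  -0.30    -0.25     1.00]
Cofactors of I−A, C_ij = (−1)^(i+j)·(minor ij) (rows/columns in the sector order above):
  C_11 = (0.75)(1.00) − (-0.30)(-0.25) = 0.6750
  C_12 = −[(-0.30)(1.00) − (-0.30)(-0.30)] = 0.3900
  C_13 = (-0.30)(-0.25) − (0.75)(-0.30) = 0.3000
  C_21 = −[(-0.05)(1.00) − (-0.05)(-0.25)] = 0.0625
  C_22 = (0.95)(1.00) − (-0.05)(-0.30) = 0.9350
  C_23 = −[(0.95)(-0.25) − (-0.05)(-0.30)] = 0.2525
  C_31 = (-0.05)(-0.30) − (-0.05)(0.75) = 0.0525
  C_32 = −[(0.95)(-0.30) − (-0.05)(-0.30)] = 0.3000
  C_33 = (0.95)(0.75) − (-0.05)(-0.30) = 0.6975
det(I−A) = Σ_j (I−A)_1j·C_1j = (0.95)(0.6750) + (-0.05)(0.3900) + (-0.05)(0.3000) = 0.60675
adj(I−A) = Cᵀ =
  [ 0.6750   0.0625   0.0525]
  [ 0.3900   0.9350   0.3000]
  [ 0.3000   0.2525   0.6975]
(I − A)⁻¹ = adj(I−A) / det(I−A) ≈
  [   1.1125     0.1030     0.0865]
  [   0.6428     1.5410     0.4944]
  [   0.4944     0.4162     1.1496]
x = (I − A)⁻¹ d = adj(I−A)·d / det(I−A), with det(I−A) = 0.60675:
  x_1 = (0.6750·225 + 0.0625·150 + 0.0525·400) / 0.60675 = 182.25 / 0.60675 ≈ 300.37
  x_2 = (0.3900·225 + 0.9350·150 + 0.3000·400) / 0.60675 = 348.00 / 0.60675 ≈ 573.55
  x_3 = (0.3000·225 + 0.2525·150 + 0.6975·400) / 0.60675 = 384.375 / 0.60675 ≈ 633.50

x_1 = 300.37, x_2 = 573.55, x_3 = 633.50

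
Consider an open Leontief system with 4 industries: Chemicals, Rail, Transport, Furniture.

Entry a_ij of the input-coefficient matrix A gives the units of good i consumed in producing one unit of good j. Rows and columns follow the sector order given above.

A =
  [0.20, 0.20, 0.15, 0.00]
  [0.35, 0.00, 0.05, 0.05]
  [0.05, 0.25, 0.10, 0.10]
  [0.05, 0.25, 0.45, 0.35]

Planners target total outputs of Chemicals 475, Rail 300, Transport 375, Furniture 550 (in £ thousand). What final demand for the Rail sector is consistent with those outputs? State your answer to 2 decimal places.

I − A =
  [   0.80    -0.20    -0.15     0.00]
  [  -0.35     1.00    -0.05    -0.05]
  [  -0.05    -0.25     0.90    -0.10]
  [  -0.05    -0.25    -0.45     0.65]
d = (I − A) x:
  d_C = (+0.80)·475 + (-0.20)·300 + (-0.15)·375 + (+0.00)·550 = 263.75
  d_R = (-0.35)·475 + (+1.00)·300 + (-0.05)·375 + (-0.05)·550 = 87.50
  d_T = (-0.05)·475 + (-0.25)·300 + (+0.90)·375 + (-0.10)·550 = 183.75
  d_F = (-0.05)·475 + (-0.25)·300 + (-0.45)·375 + (+0.65)·550 = 90.00

d_R = 87.50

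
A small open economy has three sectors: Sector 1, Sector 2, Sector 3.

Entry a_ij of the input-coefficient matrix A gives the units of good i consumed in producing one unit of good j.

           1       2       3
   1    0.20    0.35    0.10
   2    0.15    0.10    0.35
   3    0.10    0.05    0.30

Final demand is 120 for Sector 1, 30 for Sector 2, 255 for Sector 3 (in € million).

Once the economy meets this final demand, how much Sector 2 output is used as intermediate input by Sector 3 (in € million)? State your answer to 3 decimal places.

z_23 = 149.465

I − A =
  [   0.80    -0.35    -0.10]
  [  -0.15     0.90    -0.35]
  [  -0.10    -0.05     0.70]
Cofactors of I−A, C_ij = (−1)^(i+j)·(minor ij) (rows/columns in the sector order above):
  C_11 = (0.90)(0.70) − (-0.35)(-0.05) = 0.6125
  C_12 = −[(-0.15)(0.70) − (-0.35)(-0.10)] = 0.1400
  C_13 = (-0.15)(-0.05) − (0.90)(-0.10) = 0.0975
  C_21 = −[(-0.35)(0.70) − (-0.10)(-0.05)] = 0.2500
  C_22 = (0.80)(0.70) − (-0.10)(-0.10) = 0.5500
  C_23 = −[(0.80)(-0.05) − (-0.35)(-0.10)] = 0.0750
  C_31 = (-0.35)(-0.35) − (-0.10)(0.90) = 0.2125
  C_32 = −[(0.80)(-0.35) − (-0.10)(-0.15)] = 0.2950
  C_33 = (0.80)(0.90) − (-0.35)(-0.15) = 0.6675
det(I−A) = Σ_j (I−A)_1j·C_1j = (0.80)(0.6125) + (-0.35)(0.1400) + (-0.10)(0.0975) = 0.43125
adj(I−A) = Cᵀ =
  [ 0.6125   0.2500   0.2125]
  [ 0.1400   0.5500   0.2950]
  [ 0.0975   0.0750   0.6675]
(I − A)⁻¹ = adj(I−A) / det(I−A) ≈
  [   1.4203     0.5797     0.4928]
  [   0.3246     1.2754     0.6841]
  [   0.2261     0.1739     1.5478]
First solve x = (I − A)⁻¹ d = adj(I−A)·d / det(I−A); in particular x_3 = (0.0975·120 + 0.0750·30 + 0.6675·255) / 0.43125 = 184.1625 / 0.43125 ≈ 427.04348.
Intermediate flow from 2 to 3: z_23 = a_23 · x_3 = 0.35 × 184.1625 / 0.43125 = 64.456875 / 0.43125 ≈ 149.465.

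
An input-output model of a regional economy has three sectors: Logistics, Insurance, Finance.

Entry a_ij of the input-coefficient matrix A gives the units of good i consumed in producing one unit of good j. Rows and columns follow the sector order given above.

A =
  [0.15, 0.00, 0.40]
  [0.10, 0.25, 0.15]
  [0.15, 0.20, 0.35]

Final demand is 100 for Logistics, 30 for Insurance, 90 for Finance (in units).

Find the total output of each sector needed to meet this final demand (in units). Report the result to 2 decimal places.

I − A =
  [   0.85     0.00    -0.40]
  [  -0.10     0.75    -0.15]
  [  -0.15    -0.20     0.65]
Cofactors of I−A, C_ij = (−1)^(i+j)·(minor ij) (rows/columns in the sector order above):
  C_11 = (0.75)(0.65) − (-0.15)(-0.20) = 0.4575
  C_12 = −[(-0.10)(0.65) − (-0.15)(-0.15)] = 0.0875
  C_13 = (-0.10)(-0.20) − (0.75)(-0.15) = 0.1325
  C_21 = −[(0.00)(0.65) − (-0.40)(-0.20)] = 0.0800
  C_22 = (0.85)(0.65) − (-0.40)(-0.15) = 0.4925
  C_23 = −[(0.85)(-0.20) − (0.00)(-0.15)] = 0.1700
  C_31 = (0.00)(-0.15) − (-0.40)(0.75) = 0.3000
  C_32 = −[(0.85)(-0.15) − (-0.40)(-0.10)] = 0.1675
  C_33 = (0.85)(0.75) − (0.00)(-0.10) = 0.6375
det(I−A) = Σ_j (I−A)_1j·C_1j = (0.85)(0.4575) + (0.00)(0.0875) + (-0.40)(0.1325) = 0.335875
adj(I−A) = Cᵀ =
  [ 0.4575   0.0800   0.3000]
  [ 0.0875   0.4925   0.1675]
  [ 0.1325   0.1700   0.6375]
(I − A)⁻¹ = adj(I−A) / det(I−A) ≈
  [   1.3621     0.2382     0.8932]
  [   0.2605     1.4663     0.4987]
  [   0.3945     0.5061     1.8980]
x = (I − A)⁻¹ d = adj(I−A)·d / det(I−A), with det(I−A) = 0.335875:
  x_L = (0.4575·100 + 0.0800·30 + 0.3000·90) / 0.335875 = 75.15 / 0.335875 ≈ 223.74
  x_I = (0.0875·100 + 0.4925·30 + 0.1675·90) / 0.335875 = 38.60 / 0.335875 ≈ 114.92
  x_F = (0.1325·100 + 0.1700·30 + 0.6375·90) / 0.335875 = 75.725 / 0.335875 ≈ 225.46

x_L = 223.74, x_I = 114.92, x_F = 225.46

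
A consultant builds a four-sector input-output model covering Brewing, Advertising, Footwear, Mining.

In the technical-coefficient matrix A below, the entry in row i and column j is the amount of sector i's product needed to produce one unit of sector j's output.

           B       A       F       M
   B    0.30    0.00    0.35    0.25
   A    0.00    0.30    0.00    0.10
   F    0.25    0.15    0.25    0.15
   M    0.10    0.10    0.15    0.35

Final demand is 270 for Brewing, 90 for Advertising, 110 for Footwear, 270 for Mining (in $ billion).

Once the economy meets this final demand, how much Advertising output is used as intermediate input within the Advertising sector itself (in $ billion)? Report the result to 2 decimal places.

z_AA = 71.23

I − A =
  [   0.70     0.00    -0.35    -0.25]
  [   0.00     0.70     0.00    -0.10]
  [  -0.25    -0.15     0.75    -0.15]
  [  -0.10    -0.10    -0.15     0.65]
Compute the cofactors C_ij = (−1)^(i+j)·(3×3 minor ij) of I−A; the adjugate is their transpose:
adj(I−A) = Cᵀ =
  [ 0.31575   0.06375   0.18200   0.17325]
  [ 0.01125   0.23525   0.01400   0.04375]
  [ 0.12325   0.08125   0.29400   0.12775]
  [ 0.07875   0.06475   0.09800   0.30625]
det(I−A) = Σ_j (I−A)_1j·C_1j = (0.70)(0.31575) + (0.00)(0.01125) + (-0.35)(0.12325) + (-0.25)(0.07875) = 0.1582
(I − A)⁻¹ = adj(I−A) / det(I−A) ≈
  [   1.9959     0.4030     1.1504     1.0951]
  [   0.0711     1.4870     0.0885     0.2765]
  [   0.7791     0.5136     1.8584     0.8075]
  [   0.4978     0.4093     0.6195     1.9358]
First solve x = (I − A)⁻¹ d = adj(I−A)·d / det(I−A); in particular x_A = (0.01125·270 + 0.23525·90 + 0.01400·110 + 0.04375·270) / 0.1582 = 37.5625 / 0.1582 ≈ 237.4368.
Intermediate flow from A to A: z_AA = a_AA · x_A = 0.30 × 37.5625 / 0.1582 = 11.26875 / 0.1582 ≈ 71.23.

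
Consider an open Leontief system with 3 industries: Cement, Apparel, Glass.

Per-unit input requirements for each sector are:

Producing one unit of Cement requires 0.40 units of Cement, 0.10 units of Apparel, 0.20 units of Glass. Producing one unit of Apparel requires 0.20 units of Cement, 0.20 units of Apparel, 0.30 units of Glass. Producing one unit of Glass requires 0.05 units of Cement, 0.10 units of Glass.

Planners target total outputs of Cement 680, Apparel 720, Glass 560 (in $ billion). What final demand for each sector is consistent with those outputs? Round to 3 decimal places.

d_C = 236.000, d_A = 508.000, d_G = 152.000

I − A =
  [   0.60    -0.20    -0.05]
  [  -0.10     0.80     0.00]
  [  -0.20    -0.30     0.90]
d = (I − A) x:
  d_C = (+0.60)·680 + (-0.20)·720 + (-0.05)·560 = 236.000
  d_A = (-0.10)·680 + (+0.80)·720 + (+0.00)·560 = 508.000
  d_G = (-0.20)·680 + (-0.30)·720 + (+0.90)·560 = 152.000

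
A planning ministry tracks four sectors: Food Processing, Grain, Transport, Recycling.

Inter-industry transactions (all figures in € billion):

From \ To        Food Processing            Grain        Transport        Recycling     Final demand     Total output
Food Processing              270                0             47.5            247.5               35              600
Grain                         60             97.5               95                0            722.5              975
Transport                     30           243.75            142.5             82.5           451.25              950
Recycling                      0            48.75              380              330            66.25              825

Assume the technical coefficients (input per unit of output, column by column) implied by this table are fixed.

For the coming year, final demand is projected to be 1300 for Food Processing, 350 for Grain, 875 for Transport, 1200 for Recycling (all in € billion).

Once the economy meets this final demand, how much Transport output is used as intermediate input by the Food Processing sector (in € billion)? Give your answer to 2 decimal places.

Technical coefficients a_ij = z_ij / X_j:
  a_FF = 270/600 = 0.45, a_GF = 60/600 = 0.10, a_TF = 30/600 = 0.05, a_RF = 0/600 = 0.00
  a_FG = 0/975 = 0.00, a_GG = 97.5/975 = 0.10, a_TG = 243.75/975 = 0.25, a_RG = 48.75/975 = 0.05
  a_FT = 47.5/950 = 0.05, a_GT = 95/950 = 0.10, a_TT = 142.5/950 = 0.15, a_RT = 380/950 = 0.40
  a_FR = 247.5/825 = 0.30, a_GR = 0/825 = 0.00, a_TR = 82.5/825 = 0.10, a_RR = 330/825 = 0.40
I − A =
  [   0.55     0.00    -0.05    -0.30]
  [  -0.10     0.90    -0.10     0.00]
  [  -0.05    -0.25     0.85    -0.10]
  [   0.00    -0.05    -0.40     0.60]
Compute the cofactors C_ij = (−1)^(i+j)·(3×3 minor ij) of I−A; the adjugate is their transpose:
adj(I−A) = Cᵀ =
  [ 0.40750   0.05050   0.13650   0.22650]
  [ 0.05000   0.25100   0.04800   0.03300]
  [ 0.04250   0.08600   0.29550   0.07050]
  [ 0.03250   0.07825   0.20100   0.40350]
det(I−A) = Σ_j (I−A)_1j·C_1j = (0.55)(0.40750) + (0.00)(0.05000) + (-0.05)(0.04250) + (-0.30)(0.03250) = 0.21225
(I − A)⁻¹ = adj(I−A) / det(I−A) ≈
  [   1.9199     0.2379     0.6431     1.0671]
  [   0.2356     1.1826     0.2261     0.1555]
  [   0.2002     0.4052     1.3922     0.3322]
  [   0.1531     0.3687     0.9470     1.9011]
First solve x = (I − A)⁻¹ d = adj(I−A)·d / det(I−A); in particular x_F = (0.40750·1300 + 0.05050·350 + 0.13650·875 + 0.22650·1200) / 0.21225 = 938.6625 / 0.21225 ≈ 4422.4382.
Intermediate flow from T to F: z_TF = a_TF · x_F = 0.05 × 938.6625 / 0.21225 = 46.933125 / 0.21225 ≈ 221.12.

z_TF = 221.12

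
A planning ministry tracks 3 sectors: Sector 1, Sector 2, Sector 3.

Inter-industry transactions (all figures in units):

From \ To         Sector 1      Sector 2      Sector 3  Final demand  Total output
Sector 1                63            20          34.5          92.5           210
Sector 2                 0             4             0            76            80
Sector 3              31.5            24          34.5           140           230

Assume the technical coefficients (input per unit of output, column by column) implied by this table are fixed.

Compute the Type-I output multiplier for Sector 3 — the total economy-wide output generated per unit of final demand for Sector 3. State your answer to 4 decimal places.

Technical coefficients a_ij = z_ij / X_j:
  a_11 = 63/210 = 0.30, a_21 = 0/210 = 0.00, a_31 = 31.5/210 = 0.15
  a_12 = 20/80 = 0.25, a_22 = 4/80 = 0.05, a_32 = 24/80 = 0.30
  a_13 = 34.5/230 = 0.15, a_23 = 0/230 = 0.00, a_33 = 34.5/230 = 0.15
I − A =
  [   0.70    -0.25    -0.15]
  [   0.00     0.95     0.00]
  [  -0.15    -0.30     0.85]
Cofactors of I−A, C_ij = (−1)^(i+j)·(minor ij) (rows/columns in the sector order above):
  C_11 = (0.95)(0.85) − (0.00)(-0.30) = 0.8075
  C_12 = −[(0.00)(0.85) − (0.00)(-0.15)] = 0.0000
  C_13 = (0.00)(-0.30) − (0.95)(-0.15) = 0.1425
  C_21 = −[(-0.25)(0.85) − (-0.15)(-0.30)] = 0.2575
  C_22 = (0.70)(0.85) − (-0.15)(-0.15) = 0.5725
  C_23 = −[(0.70)(-0.30) − (-0.25)(-0.15)] = 0.2475
  C_31 = (-0.25)(0.00) − (-0.15)(0.95) = 0.1425
  C_32 = −[(0.70)(0.00) − (-0.15)(0.00)] = 0.0000
  C_33 = (0.70)(0.95) − (-0.25)(0.00) = 0.6650
det(I−A) = Σ_j (I−A)_1j·C_1j = (0.70)(0.8075) + (-0.25)(0.0000) + (-0.15)(0.1425) = 0.543875
adj(I−A) = Cᵀ =
  [ 0.8075   0.2575   0.1425]
  [ 0.0000   0.5725   0.0000]
  [ 0.1425   0.2475   0.6650]
(I − A)⁻¹ = adj(I−A) / det(I−A) ≈
  [   1.48472     0.47345     0.26201]
  [   0.00000     1.05263     0.00000]
  [   0.26201     0.45507     1.22271]
The output multiplier for sector j is the column-j sum of the Leontief inverse (I − A)⁻¹ = adj(I−A) / det(I−A).
Column 3 of adj(I−A): (0.1425, 0.0000, 0.6650); det(I−A) = 0.543875.
m_3 = (0.1425 + 0.0000 + 0.6650) / 0.543875 = 0.8075 / 0.543875 ≈ 1.4847.

m_3 = 1.4847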